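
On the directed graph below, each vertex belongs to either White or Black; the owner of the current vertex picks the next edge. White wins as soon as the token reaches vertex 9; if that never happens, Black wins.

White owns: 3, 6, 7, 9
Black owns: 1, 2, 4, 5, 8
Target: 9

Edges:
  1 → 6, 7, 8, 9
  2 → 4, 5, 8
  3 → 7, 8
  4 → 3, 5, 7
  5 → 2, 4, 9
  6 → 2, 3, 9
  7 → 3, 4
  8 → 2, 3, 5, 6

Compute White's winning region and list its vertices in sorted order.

A0 = {9}
A1: add {6} — 6 (White) has 6→9.
A2 = A1; e.g. 1 (Black) can still go to 7. Fixed point.
White's winning region = {6, 9}.

6, 9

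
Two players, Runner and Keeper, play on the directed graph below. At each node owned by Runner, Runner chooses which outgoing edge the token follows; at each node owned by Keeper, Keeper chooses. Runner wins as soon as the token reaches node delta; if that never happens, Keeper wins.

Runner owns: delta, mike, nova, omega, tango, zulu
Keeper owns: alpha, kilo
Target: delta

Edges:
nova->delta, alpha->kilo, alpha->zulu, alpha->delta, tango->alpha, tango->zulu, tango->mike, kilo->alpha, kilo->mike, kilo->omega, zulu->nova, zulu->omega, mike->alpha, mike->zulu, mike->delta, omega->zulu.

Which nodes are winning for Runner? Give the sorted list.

delta, mike, nova, omega, tango, zulu

A0 = {delta}
A1: add {mike, nova} — nova (Runner) has nova→delta; mike (Runner) has mike→delta.
A2: add {tango, zulu} — tango (Runner) has tango→mike; zulu (Runner) has zulu→nova.
A3: add {omega} — omega (Runner) has omega→zulu.
A4 = A3; e.g. alpha (Keeper) can still go to kilo. Fixed point.
Runner's winning region = {delta, mike, nova, omega, tango, zulu}.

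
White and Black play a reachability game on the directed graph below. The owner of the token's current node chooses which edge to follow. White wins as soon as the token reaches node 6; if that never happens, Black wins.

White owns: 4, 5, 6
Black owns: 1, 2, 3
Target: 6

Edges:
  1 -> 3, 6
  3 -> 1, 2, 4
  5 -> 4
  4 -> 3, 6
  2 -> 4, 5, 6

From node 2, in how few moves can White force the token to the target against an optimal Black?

3

A0 = {6}
A1: add {4} — 4 (White) has 4→6.
A2: add {5} — 5 (White) has 5→4.
A3: add {2} — 2 (Black): all of {4, 5, 6} already in.
A4 = A3; e.g. 1 (Black) can still go to 3. Fixed point.
2 enters the attractor at level 3, so White can force the target in 3 moves from there.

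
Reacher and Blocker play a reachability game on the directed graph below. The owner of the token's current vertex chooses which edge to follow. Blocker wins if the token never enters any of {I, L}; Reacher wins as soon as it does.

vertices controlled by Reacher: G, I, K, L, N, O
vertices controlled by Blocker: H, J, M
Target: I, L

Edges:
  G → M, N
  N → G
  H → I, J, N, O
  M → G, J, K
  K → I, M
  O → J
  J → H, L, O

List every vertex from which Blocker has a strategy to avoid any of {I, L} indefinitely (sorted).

G, H, J, M, N, O

A0 = {I, L}
A1: add {K} — K (Reacher) has K→I.
A2 = A1; e.g. G (Reacher) has no edge into A1. Fixed point.
Reacher's attractor = {I, K, L}; Blocker avoids the target exactly from the complement.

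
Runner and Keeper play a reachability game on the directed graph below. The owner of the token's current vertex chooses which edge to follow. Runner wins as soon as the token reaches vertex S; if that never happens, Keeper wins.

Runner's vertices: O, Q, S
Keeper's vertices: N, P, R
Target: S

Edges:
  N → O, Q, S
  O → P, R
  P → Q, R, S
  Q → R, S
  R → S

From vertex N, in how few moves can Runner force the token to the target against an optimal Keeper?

3

A0 = {S}
A1: add {Q, R} — Q (Runner) has Q→S; R (Keeper): all of {S} already in.
A2: add {O, P} — O (Runner) has O→R; P (Keeper): all of {Q, R, S} already in.
A3: add {N} — N (Keeper): all of {O, Q, S} already in.
A3 = all vertices. Fixed point.
N enters the attractor at level 3, so Runner can force the target in 3 moves from there.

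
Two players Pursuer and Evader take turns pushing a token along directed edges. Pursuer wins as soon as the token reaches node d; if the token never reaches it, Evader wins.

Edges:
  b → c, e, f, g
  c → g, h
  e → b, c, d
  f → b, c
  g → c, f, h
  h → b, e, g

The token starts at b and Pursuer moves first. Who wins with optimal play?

Track states (vertex, player-to-move).
A0 = {(d,Pursuer), (d,Evader)}
A1: add {(e,Pursuer)}.
A2 = A1; e.g. (b,Pursuer) stays out. (b,Pursuer) never enters ⇒ Evader avoids the target.

Evader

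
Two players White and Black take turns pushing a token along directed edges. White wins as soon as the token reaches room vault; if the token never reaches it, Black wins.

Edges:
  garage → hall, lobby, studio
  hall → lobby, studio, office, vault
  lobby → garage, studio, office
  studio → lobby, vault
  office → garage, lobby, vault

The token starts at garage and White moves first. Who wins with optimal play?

Track states (vertex, player-to-move).
A0 = {(vault,White), (vault,Black)}
A1: add {(hall,White), (studio,White), (office,White)}.
A2 = A1; e.g. (garage,White) stays out. (garage,White) never enters ⇒ Black avoids the target.

Black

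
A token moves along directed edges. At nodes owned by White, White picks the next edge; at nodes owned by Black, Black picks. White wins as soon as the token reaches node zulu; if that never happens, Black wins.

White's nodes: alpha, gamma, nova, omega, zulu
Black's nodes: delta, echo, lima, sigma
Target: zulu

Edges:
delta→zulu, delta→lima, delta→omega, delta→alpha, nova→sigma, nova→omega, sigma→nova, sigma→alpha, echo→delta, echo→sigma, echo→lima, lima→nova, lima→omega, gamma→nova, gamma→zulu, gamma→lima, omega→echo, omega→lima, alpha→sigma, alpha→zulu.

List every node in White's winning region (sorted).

A0 = {zulu}
A1: add {alpha, gamma} — gamma (White) has gamma→zulu; alpha (White) has alpha→zulu.
A2 = A1; e.g. delta (Black) can still go to lima. Fixed point.
White's winning region = {alpha, gamma, zulu}.

alpha, gamma, zulu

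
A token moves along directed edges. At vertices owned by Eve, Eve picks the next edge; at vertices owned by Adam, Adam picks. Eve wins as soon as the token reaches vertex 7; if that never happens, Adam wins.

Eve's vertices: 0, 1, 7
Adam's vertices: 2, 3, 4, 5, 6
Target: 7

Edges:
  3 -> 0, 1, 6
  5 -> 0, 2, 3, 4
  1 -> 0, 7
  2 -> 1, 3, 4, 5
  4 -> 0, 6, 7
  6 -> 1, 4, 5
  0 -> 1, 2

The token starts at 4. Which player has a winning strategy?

Adam

A0 = {7}
A1: add {1} — 1 (Eve) has 1→7.
A2: add {0} — 0 (Eve) has 0→1.
A3 = A2; e.g. 2 (Adam) can still go to 3. Fixed point.
4 never enters the attractor, so Adam can avoid the target forever.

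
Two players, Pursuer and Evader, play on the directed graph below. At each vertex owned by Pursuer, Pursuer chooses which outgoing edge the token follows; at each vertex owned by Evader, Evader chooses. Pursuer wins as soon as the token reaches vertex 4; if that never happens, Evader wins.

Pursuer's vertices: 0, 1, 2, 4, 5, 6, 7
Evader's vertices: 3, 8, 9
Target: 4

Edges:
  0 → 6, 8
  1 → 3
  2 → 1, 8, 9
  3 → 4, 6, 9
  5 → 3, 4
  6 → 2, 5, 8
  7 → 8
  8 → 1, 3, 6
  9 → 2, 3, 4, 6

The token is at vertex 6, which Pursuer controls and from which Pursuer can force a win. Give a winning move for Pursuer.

5

A0 = {4}
A1: add {5} — 5 (Pursuer) has 5→4.
A2: add {6} — 6 (Pursuer) has 6→5.
A3: add {0} — 0 (Pursuer) has 0→6.
A4 = A3; e.g. 1 (Pursuer) has no edge into A3. Fixed point.
From 6, successor 5 is in the attractor (rank 1); the other successors 2, 8 are not.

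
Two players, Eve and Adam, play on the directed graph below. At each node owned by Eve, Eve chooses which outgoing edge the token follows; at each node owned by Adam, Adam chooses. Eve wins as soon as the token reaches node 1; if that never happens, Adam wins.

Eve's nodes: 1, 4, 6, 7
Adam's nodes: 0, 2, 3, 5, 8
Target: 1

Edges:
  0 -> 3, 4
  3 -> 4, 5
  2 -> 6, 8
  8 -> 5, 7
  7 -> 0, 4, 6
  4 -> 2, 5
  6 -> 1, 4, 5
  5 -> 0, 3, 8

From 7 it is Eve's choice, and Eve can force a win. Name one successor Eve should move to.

A0 = {1}
A1: add {6} — 6 (Eve) has 6→1.
A2: add {7} — 7 (Eve) has 7→6.
A3 = A2; e.g. 0 (Adam) can still go to 3. Fixed point.
From 7, successor 6 is in the attractor (rank 1); the other successors 0, 4 are not.

6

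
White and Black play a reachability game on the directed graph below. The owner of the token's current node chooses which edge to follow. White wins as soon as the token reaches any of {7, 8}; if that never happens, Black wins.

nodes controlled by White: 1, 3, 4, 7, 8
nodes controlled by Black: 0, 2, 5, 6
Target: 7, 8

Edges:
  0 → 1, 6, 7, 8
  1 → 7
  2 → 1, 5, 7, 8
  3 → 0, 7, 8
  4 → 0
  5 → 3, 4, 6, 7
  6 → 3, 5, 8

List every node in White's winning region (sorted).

1, 3, 7, 8

A0 = {7, 8}
A1: add {1, 3} — 1 (White) has 1→7; 3 (White) has 3→7.
A2 = A1; e.g. 0 (Black) can still go to 6. Fixed point.
White's winning region = {1, 3, 7, 8}.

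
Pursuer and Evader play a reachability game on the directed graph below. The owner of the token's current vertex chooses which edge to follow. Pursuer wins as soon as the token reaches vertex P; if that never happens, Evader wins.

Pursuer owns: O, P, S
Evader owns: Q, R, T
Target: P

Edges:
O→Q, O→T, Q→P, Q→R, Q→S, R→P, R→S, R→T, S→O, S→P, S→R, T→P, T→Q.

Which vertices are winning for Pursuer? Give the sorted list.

P, S

A0 = {P}
A1: add {S} — S (Pursuer) has S→P.
A2 = A1; e.g. O (Pursuer) has no edge into A1. Fixed point.
Pursuer's winning region = {P, S}.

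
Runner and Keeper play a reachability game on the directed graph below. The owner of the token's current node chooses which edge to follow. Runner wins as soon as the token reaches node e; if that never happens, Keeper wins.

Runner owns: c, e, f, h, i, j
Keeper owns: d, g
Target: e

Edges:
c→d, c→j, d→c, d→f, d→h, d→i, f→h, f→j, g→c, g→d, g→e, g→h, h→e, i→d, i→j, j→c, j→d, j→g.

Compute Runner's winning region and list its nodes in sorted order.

e, f, h

A0 = {e}
A1: add {h} — h (Runner) has h→e.
A2: add {f} — f (Runner) has f→h.
A3 = A2; e.g. c (Runner) has no edge into A2. Fixed point.
Runner's winning region = {e, f, h}.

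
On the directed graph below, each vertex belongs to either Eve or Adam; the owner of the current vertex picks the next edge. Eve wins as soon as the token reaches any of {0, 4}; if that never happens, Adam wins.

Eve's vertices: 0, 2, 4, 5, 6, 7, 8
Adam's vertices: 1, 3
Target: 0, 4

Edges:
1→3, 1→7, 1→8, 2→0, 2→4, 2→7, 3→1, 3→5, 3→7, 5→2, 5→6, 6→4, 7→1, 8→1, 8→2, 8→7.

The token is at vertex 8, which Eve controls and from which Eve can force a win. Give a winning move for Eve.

2

A0 = {0, 4}
A1: add {2, 6} — 2 (Eve) has 2→0; 6 (Eve) has 6→4.
A2: add {5, 8} — 5 (Eve) has 5→2; 8 (Eve) has 8→2.
A3 = A2; e.g. 1 (Adam) can still go to 3. Fixed point.
From 8, successor 2 is in the attractor (rank 1); the other successors 1, 7 are not.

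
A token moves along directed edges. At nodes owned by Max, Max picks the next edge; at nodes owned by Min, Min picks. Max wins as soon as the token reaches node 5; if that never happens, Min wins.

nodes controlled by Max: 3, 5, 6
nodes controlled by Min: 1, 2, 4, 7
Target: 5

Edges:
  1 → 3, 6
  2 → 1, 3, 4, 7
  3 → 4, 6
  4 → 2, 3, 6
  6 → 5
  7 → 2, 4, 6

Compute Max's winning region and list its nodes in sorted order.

A0 = {5}
A1: add {6} — 6 (Max) has 6→5.
A2: add {3} — 3 (Max) has 3→6.
A3: add {1} — 1 (Min): all of {3, 6} already in.
A4 = A3; e.g. 2 (Min) can still go to 4. Fixed point.
Max's winning region = {1, 3, 5, 6}.

1, 3, 5, 6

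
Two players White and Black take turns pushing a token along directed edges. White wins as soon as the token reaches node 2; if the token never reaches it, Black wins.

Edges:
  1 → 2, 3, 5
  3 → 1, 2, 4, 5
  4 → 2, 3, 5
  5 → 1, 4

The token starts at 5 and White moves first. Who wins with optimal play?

Black

Track states (vertex, player-to-move).
A0 = {(2,White), (2,Black)}
A1: add {(1,White), (3,White), (4,White)}.
A2: add {(5,Black)}.
A3 = A2; e.g. (1,Black) stays out. (5,White) never enters ⇒ Black avoids the target.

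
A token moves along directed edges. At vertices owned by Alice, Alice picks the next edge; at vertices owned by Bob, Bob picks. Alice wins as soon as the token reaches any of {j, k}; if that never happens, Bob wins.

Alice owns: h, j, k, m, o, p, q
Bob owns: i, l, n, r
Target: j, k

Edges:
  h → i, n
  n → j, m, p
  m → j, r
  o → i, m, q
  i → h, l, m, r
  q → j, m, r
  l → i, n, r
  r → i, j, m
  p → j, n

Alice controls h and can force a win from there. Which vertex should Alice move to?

A0 = {j, k}
A1: add {m, p, q} — m (Alice) has m→j; p (Alice) has p→j; q (Alice) has q→j.
A2: add {n, o} — n (Bob): all of {j, m, p} already in; o (Alice) has o→m.
A3: add {h} — h (Alice) has h→n.
A4 = A3; e.g. i (Bob) can still go to l. Fixed point.
From h, successor n is in the attractor (rank 2); the other successor i is not.

n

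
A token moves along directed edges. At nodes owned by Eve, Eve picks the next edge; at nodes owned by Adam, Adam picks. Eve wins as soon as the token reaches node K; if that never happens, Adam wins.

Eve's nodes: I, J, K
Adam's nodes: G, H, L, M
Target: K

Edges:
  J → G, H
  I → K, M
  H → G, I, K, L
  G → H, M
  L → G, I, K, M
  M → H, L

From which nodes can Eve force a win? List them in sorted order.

A0 = {K}
A1: add {I} — I (Eve) has I→K.
A2 = A1; e.g. G (Adam) can still go to H. Fixed point.
Eve's winning region = {I, K}.

I, K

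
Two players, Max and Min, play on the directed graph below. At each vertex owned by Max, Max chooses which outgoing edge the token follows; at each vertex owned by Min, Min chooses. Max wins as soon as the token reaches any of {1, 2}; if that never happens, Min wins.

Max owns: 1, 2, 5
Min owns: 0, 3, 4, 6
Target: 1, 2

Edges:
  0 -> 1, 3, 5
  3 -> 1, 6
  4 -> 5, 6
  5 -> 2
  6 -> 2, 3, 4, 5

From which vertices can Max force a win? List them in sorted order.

1, 2, 5

A0 = {1, 2}
A1: add {5} — 5 (Max) has 5→2.
A2 = A1; e.g. 0 (Min) can still go to 3. Fixed point.
Max's winning region = {1, 2, 5}.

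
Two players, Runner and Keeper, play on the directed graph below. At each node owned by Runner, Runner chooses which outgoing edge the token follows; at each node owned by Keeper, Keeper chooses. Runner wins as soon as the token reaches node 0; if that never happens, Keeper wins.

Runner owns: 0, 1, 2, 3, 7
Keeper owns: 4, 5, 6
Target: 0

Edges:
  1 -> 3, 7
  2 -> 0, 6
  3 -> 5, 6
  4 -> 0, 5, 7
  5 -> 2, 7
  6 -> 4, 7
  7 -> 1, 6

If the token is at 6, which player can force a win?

Keeper

A0 = {0}
A1: add {2} — 2 (Runner) has 2→0.
A2 = A1; e.g. 1 (Runner) has no edge into A1. Fixed point.
6 never enters the attractor, so Keeper can avoid the target forever.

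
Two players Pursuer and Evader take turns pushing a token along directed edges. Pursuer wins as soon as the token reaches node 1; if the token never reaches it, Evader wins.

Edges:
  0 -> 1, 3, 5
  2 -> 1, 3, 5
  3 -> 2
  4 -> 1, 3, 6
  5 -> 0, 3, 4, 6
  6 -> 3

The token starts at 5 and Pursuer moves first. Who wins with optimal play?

Track states (vertex, player-to-move).
A0 = {(1,Pursuer), (1,Evader)}
A1: add {(0,Pursuer), (2,Pursuer), (4,Pursuer)}.
A2: add {(3,Evader)}.
A3: add {(5,Pursuer), (6,Pursuer)}.
(5,Pursuer) ∈ A3 ⇒ Pursuer forces the target.

Pursuer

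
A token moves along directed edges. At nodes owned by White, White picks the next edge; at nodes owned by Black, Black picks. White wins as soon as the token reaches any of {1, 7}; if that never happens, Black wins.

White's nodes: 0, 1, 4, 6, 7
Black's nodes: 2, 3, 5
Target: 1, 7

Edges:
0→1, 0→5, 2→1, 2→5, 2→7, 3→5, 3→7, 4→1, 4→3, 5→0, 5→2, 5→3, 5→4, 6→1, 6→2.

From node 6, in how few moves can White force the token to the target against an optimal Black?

A0 = {1, 7}
A1: add {0, 4, 6} — 0 (White) has 0→1; 4 (White) has 4→1; 6 (White) has 6→1.
A2 = A1; e.g. 2 (Black) can still go to 5. Fixed point.
6 enters the attractor at level 1, so White can force the target in 1 move from there.

1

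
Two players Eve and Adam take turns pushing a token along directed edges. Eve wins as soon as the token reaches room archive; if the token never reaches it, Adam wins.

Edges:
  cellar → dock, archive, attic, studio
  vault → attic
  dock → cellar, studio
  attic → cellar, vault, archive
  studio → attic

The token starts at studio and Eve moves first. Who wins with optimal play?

Track states (vertex, player-to-move).
A0 = {(archive,Eve), (archive,Adam)}
A1: add {(cellar,Eve), (attic,Eve)}.
A2: add {(vault,Adam), (studio,Adam)}.
A3: add {(dock,Eve)}.
A4 = A3; e.g. (cellar,Adam) stays out. (studio,Eve) never enters ⇒ Adam avoids the target.

Adam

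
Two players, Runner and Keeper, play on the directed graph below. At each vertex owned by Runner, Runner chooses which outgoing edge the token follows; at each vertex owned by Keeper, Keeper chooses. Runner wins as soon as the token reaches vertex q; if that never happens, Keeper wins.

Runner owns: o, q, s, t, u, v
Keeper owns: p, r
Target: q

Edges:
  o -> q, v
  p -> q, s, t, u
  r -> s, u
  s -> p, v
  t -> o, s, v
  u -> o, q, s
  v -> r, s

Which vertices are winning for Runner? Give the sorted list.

o, q, t, u

A0 = {q}
A1: add {o, u} — o (Runner) has o→q; u (Runner) has u→q.
A2: add {t} — t (Runner) has t→o.
A3 = A2; e.g. p (Keeper) can still go to s. Fixed point.
Runner's winning region = {o, q, t, u}.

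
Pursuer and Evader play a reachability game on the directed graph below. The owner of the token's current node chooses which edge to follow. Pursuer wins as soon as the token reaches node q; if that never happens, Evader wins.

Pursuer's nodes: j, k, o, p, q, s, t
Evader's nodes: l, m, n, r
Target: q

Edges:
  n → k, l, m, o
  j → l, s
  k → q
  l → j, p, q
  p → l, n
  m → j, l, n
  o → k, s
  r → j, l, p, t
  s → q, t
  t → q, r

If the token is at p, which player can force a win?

A0 = {q}
A1: add {k, s, t} — k (Pursuer) has k→q; s (Pursuer) has s→q; t (Pursuer) has t→q.
A2: add {j, o} — j (Pursuer) has j→s; o (Pursuer) has o→k.
A3 = A2; e.g. l (Evader) can still go to p. Fixed point.
p never enters the attractor, so Evader can avoid the target forever.

Evader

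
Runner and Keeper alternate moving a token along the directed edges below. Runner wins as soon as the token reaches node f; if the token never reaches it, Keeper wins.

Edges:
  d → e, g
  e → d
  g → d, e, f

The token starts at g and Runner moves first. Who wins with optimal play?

Runner

Track states (vertex, player-to-move).
A0 = {(f,Runner), (f,Keeper)}
A1: add {(g,Runner)}.
(g,Runner) ∈ A1 ⇒ Runner forces the target.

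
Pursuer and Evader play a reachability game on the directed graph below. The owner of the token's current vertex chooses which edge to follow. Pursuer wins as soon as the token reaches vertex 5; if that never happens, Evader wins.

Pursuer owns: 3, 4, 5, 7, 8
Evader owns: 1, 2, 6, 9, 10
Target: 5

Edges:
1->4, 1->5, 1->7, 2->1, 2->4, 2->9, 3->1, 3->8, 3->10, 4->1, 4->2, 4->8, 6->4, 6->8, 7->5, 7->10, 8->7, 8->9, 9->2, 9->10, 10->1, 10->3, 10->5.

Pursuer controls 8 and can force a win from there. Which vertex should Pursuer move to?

A0 = {5}
A1: add {7} — 7 (Pursuer) has 7→5.
A2: add {8} — 8 (Pursuer) has 8→7.
A3: add {3, 4} — 3 (Pursuer) has 3→8; 4 (Pursuer) has 4→8.
A4: add {1, 6} — 1 (Evader): all of {4, 5, 7} already in; 6 (Evader): all of {4, 8} already in.
A5: add {10} — 10 (Evader): all of {1, 3, 5} already in.
A6 = A5; e.g. 2 (Evader) can still go to 9. Fixed point.
From 8, successor 7 is in the attractor (rank 1); the other successor 9 is not.

7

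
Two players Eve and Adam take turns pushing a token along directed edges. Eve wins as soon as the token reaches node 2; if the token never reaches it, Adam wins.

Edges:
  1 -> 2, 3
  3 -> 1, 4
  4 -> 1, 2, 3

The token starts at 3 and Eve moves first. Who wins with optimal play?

Track states (vertex, player-to-move).
A0 = {(2,Eve), (2,Adam)}
A1: add {(1,Eve), (4,Eve)}.
A2: add {(3,Adam)}.
A3 = A2; e.g. (1,Adam) stays out. (3,Eve) never enters ⇒ Adam avoids the target.

Adam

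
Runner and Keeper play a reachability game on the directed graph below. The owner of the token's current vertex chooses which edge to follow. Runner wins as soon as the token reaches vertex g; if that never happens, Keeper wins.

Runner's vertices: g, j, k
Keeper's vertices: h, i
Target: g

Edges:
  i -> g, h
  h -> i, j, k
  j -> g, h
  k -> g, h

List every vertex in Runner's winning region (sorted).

A0 = {g}
A1: add {j, k} — j (Runner) has j→g; k (Runner) has k→g.
A2 = A1; e.g. h (Keeper) can still go to i. Fixed point.
Runner's winning region = {g, j, k}.

g, j, k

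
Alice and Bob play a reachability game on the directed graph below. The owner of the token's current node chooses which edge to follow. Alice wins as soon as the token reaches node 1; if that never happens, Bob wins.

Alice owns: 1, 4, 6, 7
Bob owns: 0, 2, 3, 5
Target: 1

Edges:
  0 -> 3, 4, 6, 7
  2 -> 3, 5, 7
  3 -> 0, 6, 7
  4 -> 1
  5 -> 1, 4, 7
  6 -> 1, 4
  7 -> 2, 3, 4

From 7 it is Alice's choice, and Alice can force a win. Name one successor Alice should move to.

4

A0 = {1}
A1: add {4, 6} — 4 (Alice) has 4→1; 6 (Alice) has 6→1.
A2: add {7} — 7 (Alice) has 7→4.
A3: add {5} — 5 (Bob): all of {1, 4, 7} already in.
A4 = A3; e.g. 0 (Bob) can still go to 3. Fixed point.
From 7, successor 4 is in the attractor (rank 1); the other successors 2, 3 are not.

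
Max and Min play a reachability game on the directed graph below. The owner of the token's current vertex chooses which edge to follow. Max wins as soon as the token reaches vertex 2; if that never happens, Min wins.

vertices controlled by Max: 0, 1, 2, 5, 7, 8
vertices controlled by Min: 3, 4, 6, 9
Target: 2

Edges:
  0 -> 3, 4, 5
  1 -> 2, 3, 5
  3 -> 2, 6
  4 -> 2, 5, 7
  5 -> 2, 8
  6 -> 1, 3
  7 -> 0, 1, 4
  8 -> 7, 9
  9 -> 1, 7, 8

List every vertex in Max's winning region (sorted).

0, 1, 2, 4, 5, 7, 8, 9

A0 = {2}
A1: add {1, 5} — 1 (Max) has 1→2; 5 (Max) has 5→2.
A2: add {0, 7} — 0 (Max) has 0→5; 7 (Max) has 7→1.
A3: add {4, 8} — 4 (Min): all of {2, 5, 7} already in; 8 (Max) has 8→7.
A4: add {9} — 9 (Min): all of {1, 7, 8} already in.
A5 = A4; e.g. 3 (Min) can still go to 6. Fixed point.
Max's winning region = {0, 1, 2, 4, 5, 7, 8, 9}.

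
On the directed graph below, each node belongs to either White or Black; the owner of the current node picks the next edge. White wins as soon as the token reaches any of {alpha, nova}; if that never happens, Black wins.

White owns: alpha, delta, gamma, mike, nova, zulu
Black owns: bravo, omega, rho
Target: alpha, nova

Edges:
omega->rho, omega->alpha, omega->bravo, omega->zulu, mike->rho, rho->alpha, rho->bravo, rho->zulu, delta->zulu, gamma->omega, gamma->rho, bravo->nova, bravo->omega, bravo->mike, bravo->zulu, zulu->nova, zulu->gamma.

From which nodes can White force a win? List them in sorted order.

A0 = {alpha, nova}
A1: add {zulu} — zulu (White) has zulu→nova.
A2: add {delta} — delta (White) has delta→zulu.
A3 = A2; e.g. omega (Black) can still go to rho. Fixed point.
White's winning region = {alpha, delta, nova, zulu}.

alpha, delta, nova, zulu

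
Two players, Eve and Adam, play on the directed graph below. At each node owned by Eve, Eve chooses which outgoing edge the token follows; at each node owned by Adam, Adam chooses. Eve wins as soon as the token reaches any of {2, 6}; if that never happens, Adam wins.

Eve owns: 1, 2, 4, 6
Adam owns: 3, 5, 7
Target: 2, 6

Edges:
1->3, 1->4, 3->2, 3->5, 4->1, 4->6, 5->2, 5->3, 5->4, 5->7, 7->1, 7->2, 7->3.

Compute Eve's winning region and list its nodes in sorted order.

A0 = {2, 6}
A1: add {4} — 4 (Eve) has 4→6.
A2: add {1} — 1 (Eve) has 1→4.
A3 = A2; e.g. 3 (Adam) can still go to 5. Fixed point.
Eve's winning region = {1, 2, 4, 6}.

1, 2, 4, 6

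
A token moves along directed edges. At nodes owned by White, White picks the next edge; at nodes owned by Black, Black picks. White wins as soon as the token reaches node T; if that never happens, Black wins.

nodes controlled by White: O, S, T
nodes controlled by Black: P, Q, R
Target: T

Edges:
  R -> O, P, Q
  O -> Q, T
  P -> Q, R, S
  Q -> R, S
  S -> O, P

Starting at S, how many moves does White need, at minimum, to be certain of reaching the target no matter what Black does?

2

A0 = {T}
A1: add {O} — O (White) has O→T.
A2: add {S} — S (White) has S→O.
A3 = A2; e.g. P (Black) can still go to Q. Fixed point.
S enters the attractor at level 2, so White can force the target in 2 moves from there.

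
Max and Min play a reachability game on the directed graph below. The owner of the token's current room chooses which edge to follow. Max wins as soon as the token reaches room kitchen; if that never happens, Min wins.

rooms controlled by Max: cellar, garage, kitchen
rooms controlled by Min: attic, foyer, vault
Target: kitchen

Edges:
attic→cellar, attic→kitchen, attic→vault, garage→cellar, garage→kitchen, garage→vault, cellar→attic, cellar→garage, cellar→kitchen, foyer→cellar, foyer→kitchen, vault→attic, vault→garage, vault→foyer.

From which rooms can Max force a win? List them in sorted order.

A0 = {kitchen}
A1: add {cellar, garage} — garage (Max) has garage→kitchen; cellar (Max) has cellar→kitchen.
A2: add {foyer} — foyer (Min): all of {cellar, kitchen} already in.
A3 = A2; e.g. attic (Min) can still go to vault. Fixed point.
Max's winning region = {cellar, foyer, garage, kitchen}.

cellar, foyer, garage, kitchen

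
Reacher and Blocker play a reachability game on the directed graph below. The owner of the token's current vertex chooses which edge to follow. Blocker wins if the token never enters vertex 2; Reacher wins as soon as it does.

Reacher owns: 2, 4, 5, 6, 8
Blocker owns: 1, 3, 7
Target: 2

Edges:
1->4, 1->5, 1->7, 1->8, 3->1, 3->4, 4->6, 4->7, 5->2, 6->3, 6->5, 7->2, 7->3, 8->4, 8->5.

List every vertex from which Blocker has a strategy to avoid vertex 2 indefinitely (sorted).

A0 = {2}
A1: add {5} — 5 (Reacher) has 5→2.
A2: add {6, 8} — 6 (Reacher) has 6→5; 8 (Reacher) has 8→5.
A3: add {4} — 4 (Reacher) has 4→6.
A4 = A3; e.g. 1 (Blocker) can still go to 7. Fixed point.
Reacher's attractor = {2, 4, 5, 6, 8}; Blocker avoids the target exactly from the complement.

1, 3, 7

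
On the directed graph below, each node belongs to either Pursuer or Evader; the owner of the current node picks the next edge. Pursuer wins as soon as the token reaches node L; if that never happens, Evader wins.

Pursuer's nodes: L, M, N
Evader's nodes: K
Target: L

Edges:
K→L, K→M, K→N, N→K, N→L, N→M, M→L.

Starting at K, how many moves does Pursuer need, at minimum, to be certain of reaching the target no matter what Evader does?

2

A0 = {L}
A1: add {M, N} — M (Pursuer) has M→L; N (Pursuer) has N→L.
A2: add {K} — K (Evader): all of {L, M, N} already in.
A2 = all vertices. Fixed point.
K enters the attractor at level 2, so Pursuer can force the target in 2 moves from there.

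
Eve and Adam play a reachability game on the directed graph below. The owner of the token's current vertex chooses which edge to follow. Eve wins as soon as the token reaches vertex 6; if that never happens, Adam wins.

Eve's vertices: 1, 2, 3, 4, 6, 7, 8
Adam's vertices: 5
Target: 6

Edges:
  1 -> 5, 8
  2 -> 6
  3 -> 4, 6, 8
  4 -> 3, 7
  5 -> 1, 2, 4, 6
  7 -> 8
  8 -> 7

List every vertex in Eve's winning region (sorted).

A0 = {6}
A1: add {2, 3} — 2 (Eve) has 2→6; 3 (Eve) has 3→6.
A2: add {4} — 4 (Eve) has 4→3.
A3 = A2; e.g. 1 (Eve) has no edge into A2. Fixed point.
Eve's winning region = {2, 3, 4, 6}.

2, 3, 4, 6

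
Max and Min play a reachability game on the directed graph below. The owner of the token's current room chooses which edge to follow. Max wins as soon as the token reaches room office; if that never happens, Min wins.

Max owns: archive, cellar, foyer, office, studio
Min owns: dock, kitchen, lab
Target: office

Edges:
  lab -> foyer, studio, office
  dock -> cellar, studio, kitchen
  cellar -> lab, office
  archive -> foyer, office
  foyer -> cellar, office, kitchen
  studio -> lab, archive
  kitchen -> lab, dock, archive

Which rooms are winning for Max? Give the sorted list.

A0 = {office}
A1: add {archive, cellar, foyer} — cellar (Max) has cellar→office; archive (Max) has archive→office; foyer (Max) has foyer→office.
A2: add {studio} — studio (Max) has studio→archive.
A3: add {lab} — lab (Min): all of {foyer, studio, office} already in.
A4 = A3; e.g. dock (Min) can still go to kitchen. Fixed point.
Max's winning region = {archive, cellar, foyer, lab, office, studio}.

archive, cellar, foyer, lab, office, studio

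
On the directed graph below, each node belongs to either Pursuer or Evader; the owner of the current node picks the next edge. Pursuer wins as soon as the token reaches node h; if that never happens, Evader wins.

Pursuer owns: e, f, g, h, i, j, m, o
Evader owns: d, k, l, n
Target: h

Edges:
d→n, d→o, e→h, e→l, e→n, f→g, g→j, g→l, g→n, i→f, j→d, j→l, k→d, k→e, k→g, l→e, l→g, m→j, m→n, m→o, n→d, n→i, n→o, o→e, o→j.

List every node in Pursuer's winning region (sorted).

e, h, m, o

A0 = {h}
A1: add {e} — e (Pursuer) has e→h.
A2: add {o} — o (Pursuer) has o→e.
A3: add {m} — m (Pursuer) has m→o.
A4 = A3; e.g. d (Evader) can still go to n. Fixed point.
Pursuer's winning region = {e, h, m, o}.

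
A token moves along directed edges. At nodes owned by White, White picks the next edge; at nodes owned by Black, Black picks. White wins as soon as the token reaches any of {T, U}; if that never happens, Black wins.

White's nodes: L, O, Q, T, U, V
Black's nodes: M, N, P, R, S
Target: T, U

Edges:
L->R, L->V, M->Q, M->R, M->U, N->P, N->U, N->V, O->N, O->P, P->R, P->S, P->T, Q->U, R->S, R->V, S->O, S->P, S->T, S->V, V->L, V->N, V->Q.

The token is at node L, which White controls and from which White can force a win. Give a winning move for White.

V

A0 = {T, U}
A1: add {Q} — Q (White) has Q→U.
A2: add {V} — V (White) has V→Q.
A3: add {L} — L (White) has L→V.
A4 = A3; e.g. M (Black) can still go to R. Fixed point.
From L, successor V is in the attractor (rank 2); the other successor R is not.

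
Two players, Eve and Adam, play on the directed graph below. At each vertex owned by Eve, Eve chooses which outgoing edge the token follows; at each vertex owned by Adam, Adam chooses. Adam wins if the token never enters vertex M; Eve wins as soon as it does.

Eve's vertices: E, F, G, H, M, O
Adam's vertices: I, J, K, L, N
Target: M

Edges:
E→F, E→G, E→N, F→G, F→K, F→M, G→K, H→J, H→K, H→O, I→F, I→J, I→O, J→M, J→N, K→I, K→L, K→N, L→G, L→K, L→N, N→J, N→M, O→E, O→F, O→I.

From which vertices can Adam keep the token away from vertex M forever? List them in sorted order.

A0 = {M}
A1: add {F} — F (Eve) has F→M.
A2: add {E, O} — E (Eve) has E→F; O (Eve) has O→F.
A3: add {H} — H (Eve) has H→O.
A4 = A3; e.g. G (Eve) has no edge into A3. Fixed point.
Eve's attractor = {E, F, H, M, O}; Adam avoids the target exactly from the complement.

G, I, J, K, L, N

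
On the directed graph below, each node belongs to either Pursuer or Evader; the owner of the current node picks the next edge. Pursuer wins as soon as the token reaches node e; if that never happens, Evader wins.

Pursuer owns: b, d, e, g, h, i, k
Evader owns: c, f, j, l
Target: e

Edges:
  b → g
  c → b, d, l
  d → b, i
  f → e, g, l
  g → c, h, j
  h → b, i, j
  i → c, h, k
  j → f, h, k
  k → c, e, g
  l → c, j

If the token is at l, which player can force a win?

Evader

A0 = {e}
A1: add {k} — k (Pursuer) has k→e.
A2: add {i} — i (Pursuer) has i→k.
A3: add {d, h} — d (Pursuer) has d→i; h (Pursuer) has h→i.
A4: add {g} — g (Pursuer) has g→h.
A5: add {b} — b (Pursuer) has b→g.
A6 = A5; e.g. c (Evader) can still go to l. Fixed point.
l never enters the attractor, so Evader can avoid the target forever.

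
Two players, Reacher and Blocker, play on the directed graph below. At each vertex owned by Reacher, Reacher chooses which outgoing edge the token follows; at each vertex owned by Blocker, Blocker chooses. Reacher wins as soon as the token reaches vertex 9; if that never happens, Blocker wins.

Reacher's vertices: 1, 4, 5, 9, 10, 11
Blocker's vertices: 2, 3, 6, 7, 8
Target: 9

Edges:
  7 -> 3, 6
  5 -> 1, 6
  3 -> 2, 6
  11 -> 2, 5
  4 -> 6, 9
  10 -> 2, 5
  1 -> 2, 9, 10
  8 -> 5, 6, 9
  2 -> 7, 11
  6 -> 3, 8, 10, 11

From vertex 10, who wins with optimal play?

Reacher

A0 = {9}
A1: add {1, 4} — 1 (Reacher) has 1→9; 4 (Reacher) has 4→9.
A2: add {5} — 5 (Reacher) has 5→1.
A3: add {10, 11} — 10 (Reacher) has 10→5; 11 (Reacher) has 11→5.
A4 = A3; e.g. 2 (Blocker) can still go to 7. Fixed point.
10 ∈ A3, so Reacher can force the target.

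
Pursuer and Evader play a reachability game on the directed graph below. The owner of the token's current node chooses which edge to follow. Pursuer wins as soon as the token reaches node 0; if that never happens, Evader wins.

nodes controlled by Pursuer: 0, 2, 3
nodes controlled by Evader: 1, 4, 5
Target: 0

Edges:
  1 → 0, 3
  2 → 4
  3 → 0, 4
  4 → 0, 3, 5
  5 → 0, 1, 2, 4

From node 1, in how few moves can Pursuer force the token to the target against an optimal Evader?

2

A0 = {0}
A1: add {3} — 3 (Pursuer) has 3→0.
A2: add {1} — 1 (Evader): all of {0, 3} already in.
A3 = A2; e.g. 2 (Pursuer) has no edge into A2. Fixed point.
1 enters the attractor at level 2, so Pursuer can force the target in 2 moves from there.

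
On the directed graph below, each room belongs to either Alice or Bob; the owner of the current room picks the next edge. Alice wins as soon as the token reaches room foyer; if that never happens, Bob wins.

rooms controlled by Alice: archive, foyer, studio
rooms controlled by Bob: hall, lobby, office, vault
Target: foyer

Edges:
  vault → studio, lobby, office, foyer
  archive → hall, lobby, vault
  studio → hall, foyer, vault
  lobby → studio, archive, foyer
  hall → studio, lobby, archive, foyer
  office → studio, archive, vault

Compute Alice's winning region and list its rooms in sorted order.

A0 = {foyer}
A1: add {studio} — studio (Alice) has studio→foyer.
A2 = A1; e.g. hall (Bob) can still go to lobby. Fixed point.
Alice's winning region = {foyer, studio}.

foyer, studio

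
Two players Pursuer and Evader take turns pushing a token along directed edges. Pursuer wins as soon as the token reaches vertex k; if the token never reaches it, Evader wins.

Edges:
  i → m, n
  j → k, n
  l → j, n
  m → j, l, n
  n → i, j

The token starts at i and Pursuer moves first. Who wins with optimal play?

Track states (vertex, player-to-move).
A0 = {(k,Pursuer), (k,Evader)}
A1: add {(j,Pursuer)}.
A2 = A1; e.g. (i,Pursuer) stays out. (i,Pursuer) never enters ⇒ Evader avoids the target.

Evader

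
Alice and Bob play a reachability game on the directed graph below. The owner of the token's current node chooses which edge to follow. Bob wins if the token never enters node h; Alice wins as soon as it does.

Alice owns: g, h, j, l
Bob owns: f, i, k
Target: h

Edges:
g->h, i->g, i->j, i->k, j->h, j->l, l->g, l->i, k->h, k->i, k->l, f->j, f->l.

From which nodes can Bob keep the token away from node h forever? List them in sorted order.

i, k

A0 = {h}
A1: add {g, j} — g (Alice) has g→h; j (Alice) has j→h.
A2: add {l} — l (Alice) has l→g.
A3: add {f} — f (Bob): all of {j, l} already in.
A4 = A3; e.g. i (Bob) can still go to k. Fixed point.
Alice's attractor = {f, g, h, j, l}; Bob avoids the target exactly from the complement.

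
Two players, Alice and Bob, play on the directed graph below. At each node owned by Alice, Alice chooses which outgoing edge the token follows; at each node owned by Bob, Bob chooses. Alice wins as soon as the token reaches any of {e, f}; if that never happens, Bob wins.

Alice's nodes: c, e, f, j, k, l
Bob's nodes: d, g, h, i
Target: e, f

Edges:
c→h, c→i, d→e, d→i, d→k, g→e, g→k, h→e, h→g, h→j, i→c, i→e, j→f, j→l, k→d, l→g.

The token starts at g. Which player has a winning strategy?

A0 = {e, f}
A1: add {j} — j (Alice) has j→f.
A2 = A1; e.g. c (Alice) has no edge into A1. Fixed point.
g never enters the attractor, so Bob can avoid the target forever.

Bob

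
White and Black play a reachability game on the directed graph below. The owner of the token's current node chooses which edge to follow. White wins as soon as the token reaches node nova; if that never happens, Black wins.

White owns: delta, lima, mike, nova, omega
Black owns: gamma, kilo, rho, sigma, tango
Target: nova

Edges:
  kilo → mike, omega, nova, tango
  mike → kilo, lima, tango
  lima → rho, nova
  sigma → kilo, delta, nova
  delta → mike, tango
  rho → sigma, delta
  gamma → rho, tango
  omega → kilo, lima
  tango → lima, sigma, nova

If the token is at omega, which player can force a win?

A0 = {nova}
A1: add {lima} — lima (White) has lima→nova.
A2: add {mike, omega} — mike (White) has mike→lima; omega (White) has omega→lima.
omega ∈ A2, so White can force the target.

White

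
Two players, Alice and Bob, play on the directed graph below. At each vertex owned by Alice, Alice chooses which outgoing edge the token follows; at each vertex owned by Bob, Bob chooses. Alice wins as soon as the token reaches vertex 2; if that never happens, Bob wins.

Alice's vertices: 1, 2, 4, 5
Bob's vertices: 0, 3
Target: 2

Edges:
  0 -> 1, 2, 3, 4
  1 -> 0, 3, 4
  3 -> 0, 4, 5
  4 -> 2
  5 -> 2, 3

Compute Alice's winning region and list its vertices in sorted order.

1, 2, 4, 5

A0 = {2}
A1: add {4, 5} — 4 (Alice) has 4→2; 5 (Alice) has 5→2.
A2: add {1} — 1 (Alice) has 1→4.
A3 = A2; e.g. 0 (Bob) can still go to 3. Fixed point.
Alice's winning region = {1, 2, 4, 5}.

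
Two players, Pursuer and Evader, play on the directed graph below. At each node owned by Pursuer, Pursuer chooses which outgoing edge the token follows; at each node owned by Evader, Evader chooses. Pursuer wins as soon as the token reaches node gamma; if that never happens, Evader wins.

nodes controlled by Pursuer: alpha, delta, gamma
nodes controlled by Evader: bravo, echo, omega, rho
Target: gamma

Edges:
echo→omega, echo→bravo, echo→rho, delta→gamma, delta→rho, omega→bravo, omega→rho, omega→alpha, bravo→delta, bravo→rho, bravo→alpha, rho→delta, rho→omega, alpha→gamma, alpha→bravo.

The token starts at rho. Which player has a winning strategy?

Evader

A0 = {gamma}
A1: add {alpha, delta} — delta (Pursuer) has delta→gamma; alpha (Pursuer) has alpha→gamma.
A2 = A1; e.g. echo (Evader) can still go to omega. Fixed point.
rho never enters the attractor, so Evader can avoid the target forever.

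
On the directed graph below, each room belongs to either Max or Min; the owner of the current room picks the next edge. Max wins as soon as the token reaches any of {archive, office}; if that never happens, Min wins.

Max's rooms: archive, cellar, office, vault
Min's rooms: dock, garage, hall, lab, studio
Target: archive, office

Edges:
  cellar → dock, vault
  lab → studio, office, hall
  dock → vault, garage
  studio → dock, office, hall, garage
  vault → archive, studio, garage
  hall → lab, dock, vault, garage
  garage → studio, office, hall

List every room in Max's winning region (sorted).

A0 = {archive, office}
A1: add {vault} — vault (Max) has vault→archive.
A2: add {cellar} — cellar (Max) has cellar→vault.
A3 = A2; e.g. lab (Min) can still go to studio. Fixed point.
Max's winning region = {archive, cellar, office, vault}.

archive, cellar, office, vault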